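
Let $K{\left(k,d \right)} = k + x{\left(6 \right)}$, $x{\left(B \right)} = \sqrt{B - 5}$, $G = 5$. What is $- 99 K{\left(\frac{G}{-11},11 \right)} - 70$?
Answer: $-124$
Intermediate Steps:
$x{\left(B \right)} = \sqrt{-5 + B}$
$K{\left(k,d \right)} = 1 + k$ ($K{\left(k,d \right)} = k + \sqrt{-5 + 6} = k + \sqrt{1} = k + 1 = 1 + k$)
$- 99 K{\left(\frac{G}{-11},11 \right)} - 70 = - 99 \left(1 + \frac{5}{-11}\right) - 70 = - 99 \left(1 + 5 \left(- \frac{1}{11}\right)\right) - 70 = - 99 \left(1 - \frac{5}{11}\right) - 70 = \left(-99\right) \frac{6}{11} - 70 = -54 - 70 = -124$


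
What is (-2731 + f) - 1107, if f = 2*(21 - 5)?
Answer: -3806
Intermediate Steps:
f = 32 (f = 2*16 = 32)
(-2731 + f) - 1107 = (-2731 + 32) - 1107 = -2699 - 1107 = -3806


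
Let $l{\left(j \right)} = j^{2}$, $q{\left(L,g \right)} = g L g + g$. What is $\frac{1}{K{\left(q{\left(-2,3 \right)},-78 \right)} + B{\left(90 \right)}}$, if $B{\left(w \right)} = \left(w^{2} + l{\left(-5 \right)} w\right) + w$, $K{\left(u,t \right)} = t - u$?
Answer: $\frac{1}{10377} \approx 9.6367 \cdot 10^{-5}$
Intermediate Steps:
$q{\left(L,g \right)} = g + L g^{2}$ ($q{\left(L,g \right)} = L g g + g = L g^{2} + g = g + L g^{2}$)
$B{\left(w \right)} = w^{2} + 26 w$ ($B{\left(w \right)} = \left(w^{2} + \left(-5\right)^{2} w\right) + w = \left(w^{2} + 25 w\right) + w = w^{2} + 26 w$)
$\frac{1}{K{\left(q{\left(-2,3 \right)},-78 \right)} + B{\left(90 \right)}} = \frac{1}{\left(-78 - 3 \left(1 - 6\right)\right) + 90 \left(26 + 90\right)} = \frac{1}{\left(-78 - 3 \left(1 - 6\right)\right) + 90 \cdot 116} = \frac{1}{\left(-78 - 3 \left(-5\right)\right) + 10440} = \frac{1}{\left(-78 - -15\right) + 10440} = \frac{1}{\left(-78 + 15\right) + 10440} = \frac{1}{-63 + 10440} = \frac{1}{10377}$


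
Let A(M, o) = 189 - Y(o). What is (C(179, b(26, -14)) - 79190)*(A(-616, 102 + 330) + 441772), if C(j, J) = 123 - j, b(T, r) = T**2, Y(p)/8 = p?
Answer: -34749767230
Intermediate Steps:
Y(p) = 8*p
A(M, o) = 189 - 8*o
(C(179, b(26, -14)) - 79190)*(A(-616, 102 + 330) + 441772) = ((123 - 1*179) - 79190)*((189 - 8*(102 + 330)) + 441772) = ((123 - 179) - 79190)*((189 - 8*432) + 441772) = (-56 - 79190)*((189 - 3456) + 441772) = -79246*(-3267 + 441772) = -79246*438505 = -34749767230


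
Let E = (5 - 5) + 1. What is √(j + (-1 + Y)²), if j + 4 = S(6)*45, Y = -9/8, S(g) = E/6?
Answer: 3*√57/8 ≈ 2.8312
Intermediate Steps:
E = 1 (E = 0 + 1 = 1)
S(g) = ⅙ (S(g) = 1/6 = 1*(⅙) = ⅙)
Y = -9/8 (Y = -9*⅛ = -9/8 ≈ -1.1250)
j = 7/2 (j = -4 + (⅙)*45 = -4 + 15/2 = 7/2 ≈ 3.5000)
√(j + (-1 + Y)²) = √(7/2 + (-1 - 9/8)²) = √(7/2 + (-17/8)²) = √(7/2 + 289/64) = √(513/64) = 3*√57/8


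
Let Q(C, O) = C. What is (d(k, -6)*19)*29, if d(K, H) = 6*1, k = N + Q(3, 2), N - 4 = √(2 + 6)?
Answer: 3306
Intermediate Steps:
N = 4 + 2*√2 (N = 4 + √(2 + 6) = 4 + √8 = 4 + 2*√2 ≈ 6.8284)
k = 7 + 2*√2 (k = (4 + 2*√2) + 3 = 7 + 2*√2 ≈ 9.8284)
d(K, H) = 6
(d(k, -6)*19)*29 = (6*19)*29 = 114*29 = 3306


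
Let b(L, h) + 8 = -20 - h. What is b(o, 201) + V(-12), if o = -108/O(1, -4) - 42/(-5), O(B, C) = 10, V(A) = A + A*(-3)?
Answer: -205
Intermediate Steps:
V(A) = -2*A (V(A) = A - 3*A = -2*A)
o = -12/5 (o = -108/10 - 42/(-5) = -108*⅒ - 42*(-⅕) = -54/5 + 42/5 = -12/5 ≈ -2.4000)
b(L, h) = -28 - h (b(L, h) = -8 + (-20 - h) = -28 - h)
b(o, 201) + V(-12) = (-28 - 1*201) - 2*(-12) = (-28 - 201) + 24 = -229 + 24 = -205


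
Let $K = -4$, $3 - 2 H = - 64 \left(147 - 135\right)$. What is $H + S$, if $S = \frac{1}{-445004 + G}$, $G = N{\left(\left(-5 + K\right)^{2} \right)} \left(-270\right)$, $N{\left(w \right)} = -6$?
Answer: $\frac{170924531}{443384} \approx 385.5$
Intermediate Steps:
$H = \frac{771}{2}$ ($H = \frac{3}{2} - \frac{\left(-64\right) \left(147 - 135\right)}{2} = \frac{3}{2} - \frac{\left(-64\right) 12}{2} = \frac{3}{2} - -384 = \frac{3}{2} + 384 = \frac{771}{2} \approx 385.5$)
$G = 1620$ ($G = \left(-6\right) \left(-270\right) = 1620$)
$S = - \frac{1}{443384}$ ($S = \frac{1}{-445004 + 1620} = \frac{1}{-443384} = - \frac{1}{443384} \approx -2.2554 \cdot 10^{-6}$)
$H + S = \frac{771}{2} - \frac{1}{443384} = \frac{170924531}{443384}$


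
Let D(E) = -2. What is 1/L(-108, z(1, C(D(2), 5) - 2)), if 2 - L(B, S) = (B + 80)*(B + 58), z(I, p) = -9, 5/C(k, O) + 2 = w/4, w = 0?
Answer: -1/1398 ≈ -0.00071531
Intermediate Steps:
C(k, O) = -5/2 (C(k, O) = 5/(-2 + 0/4) = 5/(-2 + 0*(¼)) = 5/(-2 + 0) = 5/(-2) = 5*(-½) = -5/2)
L(B, S) = 2 - (58 + B)*(80 + B) (L(B, S) = 2 - (B + 80)*(B + 58) = 2 - (80 + B)*(58 + B) = 2 - (58 + B)*(80 + B))
1/L(-108, z(1, C(D(2), 5) - 2)) = 1/(-4638 - 1*(-108)² - 138*(-108)) = 1/(-4638 - 1*11664 + 14904) = 1/(-4638 - 11664 + 14904) = 1/(-1398) = -1/1398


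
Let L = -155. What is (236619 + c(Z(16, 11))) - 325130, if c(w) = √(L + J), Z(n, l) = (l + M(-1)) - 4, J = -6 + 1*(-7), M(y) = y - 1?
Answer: -88511 + 2*I*√42 ≈ -88511.0 + 12.961*I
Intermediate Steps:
M(y) = -1 + y
J = -13 (J = -6 - 7 = -13)
Z(n, l) = -6 + l (Z(n, l) = (l + (-1 - 1)) - 4 = (l - 2) - 4 = (-2 + l) - 4 = -6 + l)
c(w) = 2*I*√42 (c(w) = √(-155 - 13) = √(-168) = 2*I*√42)
(236619 + c(Z(16, 11))) - 325130 = (236619 + 2*I*√42) - 325130 = -88511 + 2*I*√42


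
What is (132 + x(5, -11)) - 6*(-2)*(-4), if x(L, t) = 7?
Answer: 91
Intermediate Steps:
(132 + x(5, -11)) - 6*(-2)*(-4) = (132 + 7) - 6*(-2)*(-4) = 139 + 12*(-4) = 139 - 48 = 91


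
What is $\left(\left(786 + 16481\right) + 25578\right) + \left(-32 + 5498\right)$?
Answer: $48311$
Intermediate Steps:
$\left(\left(786 + 16481\right) + 25578\right) + \left(-32 + 5498\right) = \left(17267 + 25578\right) + 5466 = 42845 + 5466 = 48311$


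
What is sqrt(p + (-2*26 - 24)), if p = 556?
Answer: 4*sqrt(30) ≈ 21.909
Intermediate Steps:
sqrt(p + (-2*26 - 24)) = sqrt(556 + (-2*26 - 24)) = sqrt(556 + (-52 - 24)) = sqrt(556 - 76) = sqrt(480) = 4*sqrt(30)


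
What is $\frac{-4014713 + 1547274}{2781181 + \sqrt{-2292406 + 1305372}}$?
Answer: $- \frac{6862394465459}{7734968741795} + \frac{2467439 i \sqrt{987034}}{7734968741795} \approx -0.88719 + 0.00031692 i$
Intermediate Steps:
$\frac{-4014713 + 1547274}{2781181 + \sqrt{-2292406 + 1305372}} = - \frac{2467439}{2781181 + \sqrt{-987034}} = - \frac{2467439}{2781181 + i \sqrt{987034}}$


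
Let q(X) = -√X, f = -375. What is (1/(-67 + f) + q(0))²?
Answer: 1/195364 ≈ 5.1187e-6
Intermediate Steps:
(1/(-67 + f) + q(0))² = (1/(-67 - 375) - √0)² = (1/(-442) - 1*0)² = (-1/442 + 0)² = (-1/442)² = 1/195364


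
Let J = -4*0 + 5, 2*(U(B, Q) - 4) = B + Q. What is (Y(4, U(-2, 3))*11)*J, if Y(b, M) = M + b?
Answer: 935/2 ≈ 467.50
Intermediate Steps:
U(B, Q) = 4 + B/2 + Q/2 (U(B, Q) = 4 + (B + Q)/2 = 4 + (B/2 + Q/2) = 4 + B/2 + Q/2)
J = 5 (J = 0 + 5 = 5)
(Y(4, U(-2, 3))*11)*J = (((4 + (½)*(-2) + (½)*3) + 4)*11)*5 = (((4 - 1 + 3/2) + 4)*11)*5 = ((9/2 + 4)*11)*5 = ((17/2)*11)*5 = (187/2)*5 = 935/2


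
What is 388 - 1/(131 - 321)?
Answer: 73721/190 ≈ 388.01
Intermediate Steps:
388 - 1/(131 - 321) = 388 - 1/(-190) = 388 - 1*(-1/190) = 388 + 1/190 = 73721/190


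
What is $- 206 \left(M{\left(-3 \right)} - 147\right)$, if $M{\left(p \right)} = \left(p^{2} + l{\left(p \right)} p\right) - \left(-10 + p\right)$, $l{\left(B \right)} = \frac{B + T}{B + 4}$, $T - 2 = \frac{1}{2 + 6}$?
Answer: $\frac{100837}{4} \approx 25209.0$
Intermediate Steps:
$T = \frac{17}{8}$ ($T = 2 + \frac{1}{2 + 6} = 2 + \frac{1}{8} = \frac{17}{8} \approx 2.125$)
$l{\left(B \right)} = \frac{\frac{17}{8} + B}{4 + B}$ ($l{\left(B \right)} = \frac{B + \frac{17}{8}}{B + 4} = \frac{\frac{17}{8} + B}{4 + B}$)
$M{\left(p \right)} = 10 + p^{2} - p + \frac{p \left(\frac{17}{8} + p\right)}{4 + p}$ ($M{\left(p \right)} = \left(p^{2} + \frac{\frac{17}{8} + p}{4 + p} p\right) - \left(-10 + p\right) = \left(p^{2} + \frac{p \left(\frac{17}{8} + p\right)}{4 + p}\right) - \left(-10 + p\right) = 10 + p^{2} - p + \frac{p \left(\frac{17}{8} + p\right)}{4 + p}$)
$- 206 \left(M{\left(-3 \right)} - 147\right) = - 206 \left(\frac{40 + \left(-3\right)^{3} + 4 \left(-3\right)^{2} + \frac{65}{8} \left(-3\right)}{4 - 3} - 147\right) = - 206 \left(\frac{40 - 27 + 4 \cdot 9 - \frac{195}{8}}{1} - 147\right) = - 206 \left(1 \left(40 - 27 + 36 - \frac{195}{8}\right) - 147\right) = - 206 \left(1 \cdot \frac{197}{8} - 147\right) = - 206 \left(\frac{197}{8} - 147\right) = \left(-206\right) \left(- \frac{979}{8}\right) = \frac{100837}{4}$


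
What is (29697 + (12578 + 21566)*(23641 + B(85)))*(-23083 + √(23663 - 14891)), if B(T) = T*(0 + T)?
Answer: -24327598450283 + 2107836802*√2193 ≈ -2.4229e+13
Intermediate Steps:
B(T) = T² (B(T) = T*T = T²)
(29697 + (12578 + 21566)*(23641 + B(85)))*(-23083 + √(23663 - 14891)) = (29697 + (12578 + 21566)*(23641 + 85²))*(-23083 + √(23663 - 14891)) = (29697 + 34144*(23641 + 7225))*(-23083 + √8772) = (29697 + 34144*30866)*(-23083 + 2*√2193) = (29697 + 1053888704)*(-23083 + 2*√2193) = 1053918401*(-23083 + 2*√2193) = -24327598450283 + 2107836802*√2193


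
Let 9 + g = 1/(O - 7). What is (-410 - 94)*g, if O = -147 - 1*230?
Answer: 72597/16 ≈ 4537.3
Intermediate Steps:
O = -377 (O = -147 - 230 = -377)
g = -3457/384 (g = -9 + 1/(-377 - 7) = -9 + 1/(-384) = -9 - 1/384 = -3457/384 ≈ -9.0026)
(-410 - 94)*g = (-410 - 94)*(-3457/384) = -504*(-3457/384) = 72597/16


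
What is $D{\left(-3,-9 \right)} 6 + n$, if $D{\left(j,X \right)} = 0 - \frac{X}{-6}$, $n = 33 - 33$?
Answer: $-9$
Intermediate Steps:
$n = 0$
$D{\left(j,X \right)} = \frac{X}{6}$ ($D{\left(j,X \right)} = 0 - X \left(- \frac{1}{6}\right) = 0 - - \frac{X}{6} = 0 + \frac{X}{6} = \frac{X}{6}$)
$D{\left(-3,-9 \right)} 6 + n = \frac{1}{6} \left(-9\right) 6 + 0 = \left(- \frac{3}{2}\right) 6 + 0 = -9 + 0 = -9$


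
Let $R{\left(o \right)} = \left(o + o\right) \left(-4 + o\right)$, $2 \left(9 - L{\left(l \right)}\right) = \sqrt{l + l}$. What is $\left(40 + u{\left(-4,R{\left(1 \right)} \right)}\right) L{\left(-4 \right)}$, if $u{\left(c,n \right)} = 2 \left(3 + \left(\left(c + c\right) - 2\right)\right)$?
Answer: $234 - 26 i \sqrt{2} \approx 234.0 - 36.77 i$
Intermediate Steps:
$L{\left(l \right)} = 9 - \frac{\sqrt{2} \sqrt{l}}{2}$ ($L{\left(l \right)} = 9 - \frac{\sqrt{l + l}}{2} = 9 - \frac{\sqrt{2 l}}{2} = 9 - \frac{\sqrt{2} \sqrt{l}}{2}$)
$R{\left(o \right)} = 2 o \left(-4 + o\right)$
$u{\left(c,n \right)} = 2 + 4 c$ ($u{\left(c,n \right)} = 2 \left(3 + \left(2 c - 2\right)\right) = 2 \left(3 + \left(-2 + 2 c\right)\right) = 2 \left(1 + 2 c\right) = 2 + 4 c$)
$\left(40 + u{\left(-4,R{\left(1 \right)} \right)}\right) L{\left(-4 \right)} = \left(40 + \left(2 + 4 \left(-4\right)\right)\right) \left(9 - \frac{\sqrt{2} \sqrt{-4}}{2}\right) = \left(40 + \left(2 - 16\right)\right) \left(9 - \frac{\sqrt{2} \cdot 2 i}{2}\right) = \left(40 - 14\right) \left(9 - i \sqrt{2}\right) = 26 \left(9 - i \sqrt{2}\right) = 234 - 26 i \sqrt{2}$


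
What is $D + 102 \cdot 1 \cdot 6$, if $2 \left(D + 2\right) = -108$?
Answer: $556$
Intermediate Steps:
$D = -56$ ($D = -2 + \frac{1}{2} \left(-108\right) = -2 - 54 = -56$)
$D + 102 \cdot 1 \cdot 6 = -56 + 102 \cdot 1 \cdot 6 = -56 + 102 \cdot 6 = -56 + 612 = 556$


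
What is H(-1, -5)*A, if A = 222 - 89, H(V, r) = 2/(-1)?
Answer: -266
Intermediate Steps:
H(V, r) = -2 (H(V, r) = 2*(-1) = -2)
A = 133
H(-1, -5)*A = -2*133 = -266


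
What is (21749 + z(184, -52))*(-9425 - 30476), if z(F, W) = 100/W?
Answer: -11280491512/13 ≈ -8.6773e+8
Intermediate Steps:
(21749 + z(184, -52))*(-9425 - 30476) = (21749 + 100/(-52))*(-9425 - 30476) = (21749 + 100*(-1/52))*(-39901) = (21749 - 25/13)*(-39901) = (282712/13)*(-39901) = -11280491512/13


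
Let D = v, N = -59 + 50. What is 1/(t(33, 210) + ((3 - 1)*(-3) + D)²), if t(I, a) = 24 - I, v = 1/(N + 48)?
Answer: 1521/40600 ≈ 0.037463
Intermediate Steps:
N = -9
v = 1/39 (v = 1/(-9 + 48) = 1/39 ≈ 0.025641)
D = 1/39 ≈ 0.025641
1/(t(33, 210) + ((3 - 1)*(-3) + D)²) = 1/((24 - 1*33) + ((3 - 1)*(-3) + 1/39)²) = 1/((24 - 33) + (2*(-3) + 1/39)²) = 1/(-9 + (-6 + 1/39)²) = 1/(-9 + (-233/39)²) = 1/(-9 + 54289/1521) = 1/(40600/1521) = 1521/40600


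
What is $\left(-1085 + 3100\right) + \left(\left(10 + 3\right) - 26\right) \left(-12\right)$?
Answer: $2171$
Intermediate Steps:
$\left(-1085 + 3100\right) + \left(\left(10 + 3\right) - 26\right) \left(-12\right) = 2015 + \left(13 - 26\right) \left(-12\right) = 2015 - -156 = 2015 + 156 = 2171$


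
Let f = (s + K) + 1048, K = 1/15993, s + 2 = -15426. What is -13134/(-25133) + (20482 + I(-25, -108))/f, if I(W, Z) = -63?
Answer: -5186910658485/5780070727087 ≈ -0.89738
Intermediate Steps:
s = -15428 (s = -2 - 15426 = -15428)
K = 1/15993 ≈ 6.2527e-5
f = -229979339/15993 (f = (-15428 + 1/15993) + 1048 = -246740003/15993 + 1048 = -229979339/15993 ≈ -14380.)
-13134/(-25133) + (20482 + I(-25, -108))/f = -13134/(-25133) + (20482 - 63)/(-229979339/15993) = -13134*(-1/25133) + 20419*(-15993/229979339) = 13134/25133 - 326561067/229979339 = -5186910658485/5780070727087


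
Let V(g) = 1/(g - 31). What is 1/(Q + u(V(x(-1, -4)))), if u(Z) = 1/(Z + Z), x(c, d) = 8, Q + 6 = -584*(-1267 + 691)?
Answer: 2/672733 ≈ 2.9729e-6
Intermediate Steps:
Q = 336378 (Q = -6 - 584*(-1267 + 691) = -6 - 584*(-576) = -6 + 336384 = 336378)
V(g) = 1/(-31 + g)
u(Z) = 1/(2*Z)
1/(Q + u(V(x(-1, -4)))) = 1/(336378 + 1/(2*(1/(-31 + 8)))) = 1/(336378 + 1/(2*(1/(-23)))) = 1/(336378 + 1/(2*(-1/23))) = 1/(336378 + (½)*(-23)) = 1/(336378 - 23/2) = 1/(672733/2) = 2/672733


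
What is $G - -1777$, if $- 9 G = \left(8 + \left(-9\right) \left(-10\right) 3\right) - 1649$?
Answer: $\frac{5788}{3} \approx 1929.3$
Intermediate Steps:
$G = \frac{457}{3}$ ($G = - \frac{\left(8 + \left(-9\right) \left(-10\right) 3\right) - 1649}{9} = - \frac{\left(8 + 90 \cdot 3\right) - 1649}{9} = - \frac{\left(8 + 270\right) - 1649}{9} = - \frac{278 - 1649}{9} = \left(- \frac{1}{9}\right) \left(-1371\right) = \frac{457}{3} \approx 152.33$)
$G - -1777 = \frac{457}{3} - -1777 = \frac{457}{3} + 1777 = \frac{5788}{3}$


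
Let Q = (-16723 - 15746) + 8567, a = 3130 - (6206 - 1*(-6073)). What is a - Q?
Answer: 14753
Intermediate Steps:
a = -9149 (a = 3130 - (6206 + 6073) = 3130 - 1*12279 = 3130 - 12279 = -9149)
Q = -23902 (Q = -32469 + 8567 = -23902)
a - Q = -9149 - 1*(-23902) = -9149 + 23902 = 14753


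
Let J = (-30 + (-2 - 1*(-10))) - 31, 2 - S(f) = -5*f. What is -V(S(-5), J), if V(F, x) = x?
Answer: 53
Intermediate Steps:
S(f) = 2 + 5*f (S(f) = 2 - (-5)*f = 2 + 5*f)
J = -53 (J = (-30 + (-2 + 10)) - 31 = (-30 + 8) - 31 = -22 - 31 = -53)
-V(S(-5), J) = -1*(-53) = 53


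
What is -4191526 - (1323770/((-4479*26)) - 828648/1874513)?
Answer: -457492324579622125/109147268451 ≈ -4.1915e+6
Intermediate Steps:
-4191526 - (1323770/((-4479*26)) - 828648/1874513) = -4191526 - (1323770/(-116454) - 828648*1/1874513) = -4191526 - (1323770*(-1/116454) - 828648/1874513) = -4191526 - (-661885/58227 - 828648/1874513) = -4191526 - 1*(-1288961724101/109147268451) = -4191526 + 1288961724101/109147268451 = -457492324579622125/109147268451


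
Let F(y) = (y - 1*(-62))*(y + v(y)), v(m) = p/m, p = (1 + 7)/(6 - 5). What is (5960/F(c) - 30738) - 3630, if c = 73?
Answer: -4952307416/144099 ≈ -34367.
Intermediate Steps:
p = 8 (p = 8/1 = 8*1 = 8)
v(m) = 8/m
F(y) = (62 + y)*(y + 8/y) (F(y) = (y - 1*(-62))*(y + 8/y) = (y + 62)*(y + 8/y) = (62 + y)*(y + 8/y))
(5960/F(c) - 30738) - 3630 = (5960/(8 + 73**2 + 62*73 + 496/73) - 30738) - 3630 = (5960/(8 + 5329 + 4526 + 496*(1/73)) - 30738) - 3630 = (5960/(8 + 5329 + 4526 + 496/73) - 30738) - 3630 = (5960/(720495/73) - 30738) - 3630 = (5960*(73/720495) - 30738) - 3630 = (87016/144099 - 30738) - 3630 = -4429228046/144099 - 3630 = -4952307416/144099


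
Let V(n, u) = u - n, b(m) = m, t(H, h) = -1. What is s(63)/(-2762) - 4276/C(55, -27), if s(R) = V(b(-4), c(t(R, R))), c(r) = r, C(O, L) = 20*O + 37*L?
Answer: -11810615/278962 ≈ -42.338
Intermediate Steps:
s(R) = 3 (s(R) = -1 - 1*(-4) = -1 + 4 = 3)
s(63)/(-2762) - 4276/C(55, -27) = 3/(-2762) - 4276/(20*55 + 37*(-27)) = 3*(-1/2762) - 4276/(1100 - 999) = -3/2762 - 4276/101 = -11810615/278962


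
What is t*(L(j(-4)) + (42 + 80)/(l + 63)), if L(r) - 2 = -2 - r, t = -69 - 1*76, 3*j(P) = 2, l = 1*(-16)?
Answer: -39440/141 ≈ -279.72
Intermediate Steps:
l = -16
j(P) = ⅔ (j(P) = (⅓)*2 = ⅔)
t = -145 (t = -69 - 76 = -145)
L(r) = -r (L(r) = 2 + (-2 - r) = -r)
t*(L(j(-4)) + (42 + 80)/(l + 63)) = -145*(-1*⅔ + (42 + 80)/(-16 + 63)) = -145*(-⅔ + 122/47) = -145*272/141 = -39440/141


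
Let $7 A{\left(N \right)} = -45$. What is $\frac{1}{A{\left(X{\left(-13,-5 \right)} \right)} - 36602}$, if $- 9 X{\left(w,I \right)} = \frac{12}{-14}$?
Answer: $- \frac{7}{256259} \approx -2.7316 \cdot 10^{-5}$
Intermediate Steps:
$X{\left(w,I \right)} = \frac{2}{21}$ ($X{\left(w,I \right)} = - \frac{12 \frac{1}{-14}}{9} = - \frac{12 \left(- \frac{1}{14}\right)}{9} = \left(- \frac{1}{9}\right) \left(- \frac{6}{7}\right) = \frac{2}{21}$)
$A{\left(N \right)} = - \frac{45}{7}$ ($A{\left(N \right)} = \frac{1}{7} \left(-45\right) = - \frac{45}{7}$)
$\frac{1}{A{\left(X{\left(-13,-5 \right)} \right)} - 36602} = \frac{1}{- \frac{45}{7} - 36602} = \frac{1}{- \frac{256259}{7}} = - \frac{7}{256259}$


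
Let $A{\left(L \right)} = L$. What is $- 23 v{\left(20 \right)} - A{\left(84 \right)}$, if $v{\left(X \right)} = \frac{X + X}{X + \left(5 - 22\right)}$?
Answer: $- \frac{1172}{3} \approx -390.67$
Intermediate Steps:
$v{\left(X \right)} = \frac{2 X}{-17 + X}$ ($v{\left(X \right)} = \frac{2 X}{X + \left(5 - 22\right)} = \frac{2 X}{X - 17} = \frac{2 X}{-17 + X}$)
$- 23 v{\left(20 \right)} - A{\left(84 \right)} = - 23 \cdot 2 \cdot 20 \frac{1}{-17 + 20} - 84 = - 23 \cdot 2 \cdot 20 \cdot \frac{1}{3} - 84 = \left(-23\right) \frac{40}{3} - 84 = - \frac{920}{3} - 84 = - \frac{1172}{3}$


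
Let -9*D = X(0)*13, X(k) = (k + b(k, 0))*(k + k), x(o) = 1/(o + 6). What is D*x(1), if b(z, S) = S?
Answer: 0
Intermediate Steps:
x(o) = 1/(6 + o)
X(k) = 2*k**2 (X(k) = (k + 0)*(k + k) = k*(2*k) = 2*k**2)
D = 0 (D = -2*0**2*13/9 = -2*0*13/9 = -0*13 = -1/9*0 = 0)
D*x(1) = 0/(6 + 1) = 0/7 = 0*(1/7) = 0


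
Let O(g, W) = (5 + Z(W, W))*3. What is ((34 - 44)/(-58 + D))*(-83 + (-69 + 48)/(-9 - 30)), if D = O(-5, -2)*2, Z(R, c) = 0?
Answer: -2680/91 ≈ -29.451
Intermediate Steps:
O(g, W) = 15 (O(g, W) = (5 + 0)*3 = 5*3 = 15)
D = 30 (D = 15*2 = 30)
((34 - 44)/(-58 + D))*(-83 + (-69 + 48)/(-9 - 30)) = ((34 - 44)/(-58 + 30))*(-83 + (-69 + 48)/(-9 - 30)) = (-10/(-28))*(-83 - 21/(-39)) = (-10*(-1/28))*(-83 - 21*(-1/39)) = 5*(-83 + 7/13)/14 = (5/14)*(-1072/13) = -2680/91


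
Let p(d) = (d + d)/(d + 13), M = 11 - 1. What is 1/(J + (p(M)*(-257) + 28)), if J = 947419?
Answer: 23/21786141 ≈ 1.0557e-6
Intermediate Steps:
M = 10
p(d) = 2*d/(13 + d) (p(d) = (2*d)/(13 + d) = 2*d/(13 + d))
1/(J + (p(M)*(-257) + 28)) = 1/(947419 + ((2*10/(13 + 10))*(-257) + 28)) = 1/(947419 + ((2*10/23)*(-257) + 28)) = 1/(947419 + ((2*10*(1/23))*(-257) + 28)) = 1/(947419 + ((20/23)*(-257) + 28)) = 1/(947419 + (-5140/23 + 28)) = 1/(947419 - 4496/23) = 1/(21786141/23) = 23/21786141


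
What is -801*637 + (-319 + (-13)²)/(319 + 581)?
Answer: -3061423/6 ≈ -5.1024e+5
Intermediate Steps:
-801*637 + (-319 + (-13)²)/(319 + 581) = -510237 + (-319 + 169)/900 = -510237 - 150*1/900 = -510237 - ⅙ = -3061423/6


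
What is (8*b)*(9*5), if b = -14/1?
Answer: -5040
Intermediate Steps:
b = -14 (b = -14*1 = -14)
(8*b)*(9*5) = (8*(-14))*(9*5) = -112*45 = -5040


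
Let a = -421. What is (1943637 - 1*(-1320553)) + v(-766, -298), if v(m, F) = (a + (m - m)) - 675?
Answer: 3263094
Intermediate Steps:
v(m, F) = -1096 (v(m, F) = (-421 + (m - m)) - 675 = (-421 + 0) - 675 = -421 - 675 = -1096)
(1943637 - 1*(-1320553)) + v(-766, -298) = (1943637 - 1*(-1320553)) - 1096 = (1943637 + 1320553) - 1096 = 3264190 - 1096 = 3263094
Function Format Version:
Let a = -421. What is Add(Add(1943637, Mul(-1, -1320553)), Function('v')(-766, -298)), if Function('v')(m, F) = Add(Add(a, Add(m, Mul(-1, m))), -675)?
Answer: 3263094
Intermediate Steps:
Function('v')(m, F) = -1096 (Function('v')(m, F) = Add(Add(-421, Add(m, Mul(-1, m))), -675) = Add(Add(-421, 0), -675) = Add(-421, -675) = -1096)
Add(Add(1943637, Mul(-1, -1320553)), Function('v')(-766, -298)) = Add(Add(1943637, Mul(-1, -1320553)), -1096) = Add(Add(1943637, 1320553), -1096) = Add(3264190, -1096) = 3263094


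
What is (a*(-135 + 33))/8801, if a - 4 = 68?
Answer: -7344/8801 ≈ -0.83445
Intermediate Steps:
a = 72 (a = 4 + 68 = 72)
(a*(-135 + 33))/8801 = (72*(-135 + 33))/8801 = (72*(-102))*(1/8801) = -7344*1/8801 = -7344/8801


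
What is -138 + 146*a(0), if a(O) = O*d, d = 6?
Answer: -138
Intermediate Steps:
a(O) = 6*O (a(O) = O*6 = 6*O)
-138 + 146*a(0) = -138 + 146*(6*0) = -138 + 146*0 = -138 + 0 = -138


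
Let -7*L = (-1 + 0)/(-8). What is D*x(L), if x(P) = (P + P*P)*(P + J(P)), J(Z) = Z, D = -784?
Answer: -55/112 ≈ -0.49107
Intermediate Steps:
L = -1/56 (L = -(-1 + 0)/(7*(-8)) = -(-1)*(-1)/(7*8) = -⅐*⅛ = -1/56 ≈ -0.017857)
x(P) = 2*P*(P + P²) (x(P) = (P + P*P)*(P + P) = (P + P²)*(2*P) = 2*P*(P + P²))
D*x(L) = -1568*(-1/56)²*(1 - 1/56) = -1568*55/(3136*56) = -784*55/87808 = -55/112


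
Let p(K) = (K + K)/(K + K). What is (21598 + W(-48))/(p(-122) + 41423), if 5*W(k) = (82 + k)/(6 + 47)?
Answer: 357719/686085 ≈ 0.52139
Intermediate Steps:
p(K) = 1 (p(K) = (2*K)/((2*K)) = (2*K)*(1/(2*K)) = 1)
W(k) = 82/265 + k/265 (W(k) = ((82 + k)/(6 + 47))/5 = ((82 + k)/53)/5 = ((82 + k)*(1/53))/5 = (82/53 + k/53)/5 = 82/265 + k/265)
(21598 + W(-48))/(p(-122) + 41423) = (21598 + (82/265 + (1/265)*(-48)))/(1 + 41423) = (21598 + (82/265 - 48/265))/41424 = (21598 + 34/265)*(1/41424) = (5723504/265)*(1/41424) = 357719/686085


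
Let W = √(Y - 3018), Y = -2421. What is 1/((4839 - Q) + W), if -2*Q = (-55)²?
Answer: 25406/161387965 - 28*I*√111/161387965 ≈ 0.00015742 - 1.8279e-6*I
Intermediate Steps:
W = 7*I*√111 (W = √(-2421 - 3018) = √(-5439) = 7*I*√111 ≈ 73.75*I)
Q = -3025/2 (Q = -½*(-55)² = -½*3025 = -3025/2 ≈ -1512.5)
1/((4839 - Q) + W) = 1/((4839 - 1*(-3025/2)) + 7*I*√111) = 1/((4839 + 3025/2) + 7*I*√111) = 1/(12703/2 + 7*I*√111)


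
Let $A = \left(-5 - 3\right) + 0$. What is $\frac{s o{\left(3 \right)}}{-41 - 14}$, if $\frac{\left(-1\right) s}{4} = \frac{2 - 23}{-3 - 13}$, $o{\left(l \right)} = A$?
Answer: $- \frac{42}{55} \approx -0.76364$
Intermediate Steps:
$A = -8$ ($A = -8 + 0 = -8$)
$o{\left(l \right)} = -8$
$s = - \frac{21}{4}$ ($s = - 4 \frac{2 - 23}{-3 - 13} = - 4 \left(- \frac{21}{-16}\right) = - 4 \left(\left(-21\right) \left(- \frac{1}{16}\right)\right) = \left(-4\right) \frac{21}{16} = - \frac{21}{4} \approx -5.25$)
$\frac{s o{\left(3 \right)}}{-41 - 14} = \frac{\left(- \frac{21}{4}\right) \left(-8\right)}{-41 - 14} = \frac{42}{-55} = 42 \left(- \frac{1}{55}\right) = - \frac{42}{55}$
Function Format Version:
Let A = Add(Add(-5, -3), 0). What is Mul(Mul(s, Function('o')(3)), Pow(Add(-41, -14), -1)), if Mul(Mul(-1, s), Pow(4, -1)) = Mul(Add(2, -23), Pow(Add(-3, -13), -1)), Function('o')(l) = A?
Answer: Rational(-42, 55) ≈ -0.76364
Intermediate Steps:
A = -8 (A = Add(-8, 0) = -8)
Function('o')(l) = -8
s = Rational(-21, 4) (s = Mul(-4, Mul(Add(2, -23), Pow(Add(-3, -13), -1))) = Mul(-4, Mul(-21, Pow(-16, -1))) = Mul(-4, Mul(-21, Rational(-1, 16))) = Mul(-4, Rational(21, 16)) = Rational(-21, 4) ≈ -5.2500)
Mul(Mul(s, Function('o')(3)), Pow(Add(-41, -14), -1)) = Mul(Mul(Rational(-21, 4), -8), Pow(Add(-41, -14), -1)) = Mul(42, Pow(-55, -1)) = Mul(42, Rational(-1, 55)) = Rational(-42, 55)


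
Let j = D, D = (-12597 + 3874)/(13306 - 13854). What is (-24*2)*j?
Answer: -104676/137 ≈ -764.06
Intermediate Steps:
D = 8723/548 (D = -8723/(-548) = -8723*(-1/548) = 8723/548 ≈ 15.918)
j = 8723/548 ≈ 15.918
(-24*2)*j = -24*2*(8723/548) = -48*8723/548 = -104676/137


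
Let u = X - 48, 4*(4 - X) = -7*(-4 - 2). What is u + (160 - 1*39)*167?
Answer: 40305/2 ≈ 20153.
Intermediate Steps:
X = -13/2 (X = 4 - (-7)*(-4 - 2)/4 = 4 - (-7)*(-6)/4 = 4 - 1/4*42 = 4 - 21/2 = -13/2 ≈ -6.5000)
u = -109/2 (u = -13/2 - 48 = -109/2 ≈ -54.500)
u + (160 - 1*39)*167 = -109/2 + (160 - 1*39)*167 = -109/2 + (160 - 39)*167 = -109/2 + 121*167 = -109/2 + 20207 = 40305/2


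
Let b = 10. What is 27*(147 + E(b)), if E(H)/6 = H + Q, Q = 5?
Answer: 6399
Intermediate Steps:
E(H) = 30 + 6*H (E(H) = 6*(H + 5) = 6*(5 + H) = 30 + 6*H)
27*(147 + E(b)) = 27*(147 + (30 + 6*10)) = 27*(147 + (30 + 60)) = 27*(147 + 90) = 27*237 = 6399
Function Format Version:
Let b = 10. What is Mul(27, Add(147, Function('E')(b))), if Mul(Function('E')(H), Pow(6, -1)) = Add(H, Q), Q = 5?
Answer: 6399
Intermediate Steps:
Function('E')(H) = Add(30, Mul(6, H)) (Function('E')(H) = Mul(6, Add(H, 5)) = Mul(6, Add(5, H)) = Add(30, Mul(6, H)))
Mul(27, Add(147, Function('E')(b))) = Mul(27, Add(147, Add(30, Mul(6, 10)))) = Mul(27, Add(147, Add(30, 60))) = Mul(27, Add(147, 90)) = Mul(27, 237) = 6399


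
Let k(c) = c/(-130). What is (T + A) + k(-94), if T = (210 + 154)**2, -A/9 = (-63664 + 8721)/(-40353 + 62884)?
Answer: 194075580052/1464515 ≈ 1.3252e+5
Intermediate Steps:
A = 494487/22531 (A = -9*(-63664 + 8721)/(-40353 + 62884) = -(-494487)/22531 = -9*(-54943/22531) = 494487/22531 ≈ 21.947)
k(c) = -c/130 (k(c) = c*(-1/130) = -c/130)
T = 132496 (T = 364**2 = 132496)
(T + A) + k(-94) = (132496 + 494487/22531) - 1/130*(-94) = 2985761863/22531 + 47/65 = 194075580052/1464515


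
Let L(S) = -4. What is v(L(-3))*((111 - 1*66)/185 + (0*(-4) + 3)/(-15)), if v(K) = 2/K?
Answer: -4/185 ≈ -0.021622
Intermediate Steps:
v(L(-3))*((111 - 1*66)/185 + (0*(-4) + 3)/(-15)) = (2/(-4))*((111 - 1*66)/185 + (0*(-4) + 3)/(-15)) = (2*(-¼))*((111 - 66)*(1/185) + (0 + 3)*(-1/15)) = -(45*(1/185) + 3*(-1/15))/2 = -(9/37 - ⅕)/2 = -½*8/185 = -4/185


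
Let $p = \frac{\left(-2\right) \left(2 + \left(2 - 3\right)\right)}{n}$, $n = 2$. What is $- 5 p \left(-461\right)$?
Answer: $-2305$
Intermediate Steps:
$p = -1$ ($p = \frac{\left(-2\right) \left(2 + \left(2 - 3\right)\right)}{2} = - 2 \left(2 - 1\right) \frac{1}{2} = \left(-2\right) 1 \cdot \frac{1}{2} = \left(-2\right) \frac{1}{2} = -1$)
$- 5 p \left(-461\right) = \left(-5\right) \left(-1\right) \left(-461\right) = 5 \left(-461\right) = -2305$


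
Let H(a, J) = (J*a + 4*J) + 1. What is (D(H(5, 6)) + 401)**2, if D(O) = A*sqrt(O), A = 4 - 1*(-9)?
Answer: 170096 + 10426*sqrt(55) ≈ 2.4742e+5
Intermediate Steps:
A = 13 (A = 4 + 9 = 13)
H(a, J) = 1 + 4*J + J*a (H(a, J) = (4*J + J*a) + 1 = 1 + 4*J + J*a)
D(O) = 13*sqrt(O)
(D(H(5, 6)) + 401)**2 = (13*sqrt(1 + 4*6 + 6*5) + 401)**2 = (13*sqrt(1 + 24 + 30) + 401)**2 = (13*sqrt(55) + 401)**2 = (401 + 13*sqrt(55))**2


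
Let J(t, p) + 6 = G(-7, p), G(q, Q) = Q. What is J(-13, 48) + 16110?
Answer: 16152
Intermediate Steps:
J(t, p) = -6 + p
J(-13, 48) + 16110 = (-6 + 48) + 16110 = 42 + 16110 = 16152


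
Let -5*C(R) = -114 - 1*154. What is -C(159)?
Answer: -268/5 ≈ -53.600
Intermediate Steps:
C(R) = 268/5 (C(R) = -(-114 - 1*154)/5 = -(-114 - 154)/5 = -⅕*(-268) = 268/5)
-C(159) = -1*268/5 = -268/5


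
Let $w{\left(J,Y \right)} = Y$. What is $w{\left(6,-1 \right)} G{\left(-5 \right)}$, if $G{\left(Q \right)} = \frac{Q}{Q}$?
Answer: $-1$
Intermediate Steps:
$G{\left(Q \right)} = 1$
$w{\left(6,-1 \right)} G{\left(-5 \right)} = \left(-1\right) 1 = -1$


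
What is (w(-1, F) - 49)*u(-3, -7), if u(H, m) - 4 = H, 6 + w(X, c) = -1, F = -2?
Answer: -56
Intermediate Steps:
w(X, c) = -7 (w(X, c) = -6 - 1 = -7)
u(H, m) = 4 + H
(w(-1, F) - 49)*u(-3, -7) = (-7 - 49)*(4 - 3) = -56*1 = -56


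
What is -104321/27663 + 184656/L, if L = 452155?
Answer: -42061122827/12507963765 ≈ -3.3627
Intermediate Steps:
-104321/27663 + 184656/L = -104321/27663 + 184656/452155 = -42061122827/12507963765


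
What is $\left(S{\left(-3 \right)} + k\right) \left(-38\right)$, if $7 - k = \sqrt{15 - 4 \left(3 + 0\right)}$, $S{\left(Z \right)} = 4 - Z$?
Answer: $-532 + 38 \sqrt{3} \approx -466.18$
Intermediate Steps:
$k = 7 - \sqrt{3}$ ($k = 7 - \sqrt{15 - 4 \left(3 + 0\right)} = 7 - \sqrt{15 - 12} = 7 - \sqrt{3} \approx 5.268$)
$\left(S{\left(-3 \right)} + k\right) \left(-38\right) = \left(\left(4 - -3\right) + \left(7 - \sqrt{3}\right)\right) \left(-38\right) = \left(\left(4 + 3\right) + \left(7 - \sqrt{3}\right)\right) \left(-38\right) = \left(7 + \left(7 - \sqrt{3}\right)\right) \left(-38\right) = \left(14 - \sqrt{3}\right) \left(-38\right) = -532 + 38 \sqrt{3}$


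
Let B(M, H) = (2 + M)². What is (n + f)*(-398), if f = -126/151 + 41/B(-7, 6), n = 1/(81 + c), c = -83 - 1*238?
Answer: -28897387/90600 ≈ -318.96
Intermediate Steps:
c = -321 (c = -83 - 238 = -321)
n = -1/240 (n = 1/(81 - 321) = 1/(-240) = -1/240 ≈ -0.0041667)
f = 3041/3775 (f = -126/151 + 41/((2 - 7)²) = -126*1/151 + 41/((-5)²) = -126/151 + 41/25 = 3041/3775 ≈ 0.80556)
(n + f)*(-398) = (-1/240 + 3041/3775)*(-398) = (145213/181200)*(-398) = -28897387/90600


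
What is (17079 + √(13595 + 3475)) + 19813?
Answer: 36892 + √17070 ≈ 37023.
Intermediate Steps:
(17079 + √(13595 + 3475)) + 19813 = (17079 + √17070) + 19813 = 36892 + √17070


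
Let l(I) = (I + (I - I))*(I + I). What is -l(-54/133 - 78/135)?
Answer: -69337088/35820225 ≈ -1.9357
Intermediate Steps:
l(I) = 2*I² (l(I) = (I + 0)*(2*I) = I*(2*I) = 2*I²)
-l(-54/133 - 78/135) = -2*(-54/133 - 78/135)² = -2*(-54*1/133 - 78*1/135)² = -2*(-54/133 - 26/45)² = -2*(-5888/5985)² = -2*34668544/35820225 = -1*69337088/35820225 = -69337088/35820225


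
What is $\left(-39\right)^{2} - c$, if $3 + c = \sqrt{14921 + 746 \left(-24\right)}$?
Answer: $1524 - i \sqrt{2983} \approx 1524.0 - 54.617 i$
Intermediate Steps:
$c = -3 + i \sqrt{2983}$ ($c = -3 + \sqrt{14921 + 746 \left(-24\right)} = -3 + \sqrt{14921 - 17904} = -3 + \sqrt{-2983} = -3 + i \sqrt{2983} \approx -3.0 + 54.617 i$)
$\left(-39\right)^{2} - c = \left(-39\right)^{2} - \left(-3 + i \sqrt{2983}\right) = 1521 + \left(3 - i \sqrt{2983}\right) = 1524 - i \sqrt{2983}$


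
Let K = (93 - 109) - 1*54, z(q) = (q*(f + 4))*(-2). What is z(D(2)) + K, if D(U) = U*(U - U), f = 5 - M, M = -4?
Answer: -70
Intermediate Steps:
f = 9 (f = 5 - 1*(-4) = 5 + 4 = 9)
D(U) = 0 (D(U) = U*0 = 0)
z(q) = -26*q (z(q) = (q*(9 + 4))*(-2) = (q*13)*(-2) = (13*q)*(-2) = -26*q)
K = -70 (K = -16 - 54 = -70)
z(D(2)) + K = -26*0 - 70 = 0 - 70 = -70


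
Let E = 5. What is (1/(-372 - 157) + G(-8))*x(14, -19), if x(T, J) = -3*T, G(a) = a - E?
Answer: 288876/529 ≈ 546.08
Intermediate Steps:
G(a) = -5 + a (G(a) = a - 1*5 = a - 5 = -5 + a)
(1/(-372 - 157) + G(-8))*x(14, -19) = (1/(-372 - 157) + (-5 - 8))*(-3*14) = (1/(-529) - 13)*(-42) = (-1/529 - 13)*(-42) = -6878/529*(-42) = 288876/529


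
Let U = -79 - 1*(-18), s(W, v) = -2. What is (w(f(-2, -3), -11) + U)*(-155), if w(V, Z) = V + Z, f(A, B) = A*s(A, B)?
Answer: 10540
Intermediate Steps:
f(A, B) = -2*A (f(A, B) = A*(-2) = -2*A)
U = -61 (U = -79 + 18 = -61)
(w(f(-2, -3), -11) + U)*(-155) = ((-2*(-2) - 11) - 61)*(-155) = ((4 - 11) - 61)*(-155) = (-7 - 61)*(-155) = -68*(-155) = 10540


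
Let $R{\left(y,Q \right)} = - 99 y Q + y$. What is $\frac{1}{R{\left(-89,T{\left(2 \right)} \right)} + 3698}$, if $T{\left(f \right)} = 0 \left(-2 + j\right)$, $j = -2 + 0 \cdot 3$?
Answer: $\frac{1}{3609} \approx 0.00027709$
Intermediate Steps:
$j = -2$ ($j = -2 + 0 = -2$)
$T{\left(f \right)} = 0$ ($T{\left(f \right)} = 0 \left(-2 - 2\right) = 0 \left(-4\right) = 0$)
$R{\left(y,Q \right)} = y - 99 Q y$ ($R{\left(y,Q \right)} = - 99 Q y + y = y - 99 Q y$)
$\frac{1}{R{\left(-89,T{\left(2 \right)} \right)} + 3698} = \frac{1}{- 89 \left(1 - 0\right) + 3698} = \frac{1}{- 89 \left(1 + 0\right) + 3698} = \frac{1}{\left(-89\right) 1 + 3698} = \frac{1}{-89 + 3698} = \frac{1}{3609}$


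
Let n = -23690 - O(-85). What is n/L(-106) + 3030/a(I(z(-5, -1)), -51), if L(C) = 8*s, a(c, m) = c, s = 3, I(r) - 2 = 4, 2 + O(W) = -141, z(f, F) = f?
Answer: -3809/8 ≈ -476.13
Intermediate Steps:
O(W) = -143 (O(W) = -2 - 141 = -143)
I(r) = 6 (I(r) = 2 + 4 = 6)
n = -23547 (n = -23690 - 1*(-143) = -23690 + 143 = -23547)
L(C) = 24 (L(C) = 8*3 = 24)
n/L(-106) + 3030/a(I(z(-5, -1)), -51) = -23547/24 + 3030/6 = -23547*1/24 + 3030*(⅙) = -7849/8 + 505 = -3809/8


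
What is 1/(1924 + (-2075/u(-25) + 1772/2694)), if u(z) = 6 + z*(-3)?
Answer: 36369/69066203 ≈ 0.00052658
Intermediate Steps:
u(z) = 6 - 3*z
1/(1924 + (-2075/u(-25) + 1772/2694)) = 1/(1924 + (-2075/(6 - 3*(-25)) + 1772/2694)) = 1/(1924 + (-2075/(6 + 75) + 1772*(1/2694))) = 1/(1924 + (-2075/81 + 886/1347)) = 1/(1924 - 907753/36369) = 1/(69066203/36369) = 36369/69066203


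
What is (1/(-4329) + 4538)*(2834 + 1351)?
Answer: 9134925465/481 ≈ 1.8992e+7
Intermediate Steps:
(1/(-4329) + 4538)*(2834 + 1351) = (-1/4329 + 4538)*4185 = (19645001/4329)*4185 = 9134925465/481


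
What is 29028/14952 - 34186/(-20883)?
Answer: 93111733/26020218 ≈ 3.5784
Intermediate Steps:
29028/14952 - 34186/(-20883) = 29028*(1/14952) - 34186*(-1/20883) = 2419/1246 + 34186/20883 = 93111733/26020218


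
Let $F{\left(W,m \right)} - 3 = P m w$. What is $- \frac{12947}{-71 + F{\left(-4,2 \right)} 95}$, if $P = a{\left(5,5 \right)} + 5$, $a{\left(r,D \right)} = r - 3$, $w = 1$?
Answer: $- \frac{12947}{1544} \approx -8.3854$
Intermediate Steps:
$a{\left(r,D \right)} = -3 + r$ ($a{\left(r,D \right)} = r - 3 = -3 + r$)
$P = 7$ ($P = \left(-3 + 5\right) + 5 = 2 + 5 = 7$)
$F{\left(W,m \right)} = 3 + 7 m$ ($F{\left(W,m \right)} = 3 + 7 m 1 = 3 + 7 m$)
$- \frac{12947}{-71 + F{\left(-4,2 \right)} 95} = - \frac{12947}{-71 + \left(3 + 7 \cdot 2\right) 95} = - \frac{12947}{-71 + \left(3 + 14\right) 95} = - \frac{12947}{-71 + 17 \cdot 95} = - \frac{12947}{-71 + 1615} = - \frac{12947}{1544}$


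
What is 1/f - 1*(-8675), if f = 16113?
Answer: 139780276/16113 ≈ 8675.0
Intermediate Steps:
1/f - 1*(-8675) = 1/16113 - 1*(-8675) = 1/16113 + 8675 = 139780276/16113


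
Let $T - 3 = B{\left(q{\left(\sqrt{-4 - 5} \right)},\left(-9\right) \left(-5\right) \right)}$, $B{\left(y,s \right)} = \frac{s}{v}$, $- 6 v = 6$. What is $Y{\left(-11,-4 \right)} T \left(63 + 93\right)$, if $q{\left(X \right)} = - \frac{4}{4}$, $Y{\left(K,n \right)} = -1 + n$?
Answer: $32760$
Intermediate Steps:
$v = -1$ ($v = \left(- \frac{1}{6}\right) 6 = -1$)
$q{\left(X \right)} = -1$ ($q{\left(X \right)} = \left(-4\right) \frac{1}{4} = -1$)
$B{\left(y,s \right)} = - s$ ($B{\left(y,s \right)} = \frac{s}{-1} = s \left(-1\right) = - s$)
$T = -42$ ($T = 3 - \left(-9\right) \left(-5\right) = 3 - 45 = -42$)
$Y{\left(-11,-4 \right)} T \left(63 + 93\right) = \left(-1 - 4\right) \left(-42\right) \left(63 + 93\right) = \left(-5\right) \left(-42\right) 156 = 210 \cdot 156 = 32760$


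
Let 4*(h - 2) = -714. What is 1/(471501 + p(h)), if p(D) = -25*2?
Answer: 1/471451 ≈ 2.1211e-6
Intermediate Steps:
h = -353/2 (h = 2 + (¼)*(-714) = 2 - 357/2 = -353/2 ≈ -176.50)
p(D) = -50
1/(471501 + p(h)) = 1/(471501 - 50) = 1/471451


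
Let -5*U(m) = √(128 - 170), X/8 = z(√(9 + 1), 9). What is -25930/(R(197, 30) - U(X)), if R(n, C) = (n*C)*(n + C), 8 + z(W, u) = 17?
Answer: -144945458750/7499208603757 + 64825*I*√42/22497625811271 ≈ -0.019328 + 1.8674e-8*I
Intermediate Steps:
z(W, u) = 9 (z(W, u) = -8 + 17 = 9)
X = 72 (X = 8*9 = 72)
U(m) = -I*√42/5 (U(m) = -√(128 - 170)/5 = -I*√42/5)
R(n, C) = C*n*(C + n) (R(n, C) = (C*n)*(C + n) = C*n*(C + n))
-25930/(R(197, 30) - U(X)) = -25930/(30*197*(30 + 197) - (-1)*I*√42/5) = -25930/(30*197*227 + I*√42/5) = -25930/(1341570 + I*√42/5)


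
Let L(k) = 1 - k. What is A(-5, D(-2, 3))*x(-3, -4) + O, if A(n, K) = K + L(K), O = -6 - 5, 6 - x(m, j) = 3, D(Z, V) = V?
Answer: -8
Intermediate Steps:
x(m, j) = 3 (x(m, j) = 6 - 1*3 = 6 - 3 = 3)
O = -11
A(n, K) = 1 (A(n, K) = K + (1 - K) = 1)
A(-5, D(-2, 3))*x(-3, -4) + O = 1*3 - 11 = 3 - 11 = -8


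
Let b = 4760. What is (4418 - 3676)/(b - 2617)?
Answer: 742/2143 ≈ 0.34624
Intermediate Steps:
(4418 - 3676)/(b - 2617) = (4418 - 3676)/(4760 - 2617) = 742/2143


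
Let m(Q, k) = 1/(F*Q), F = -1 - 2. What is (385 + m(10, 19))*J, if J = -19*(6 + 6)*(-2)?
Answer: 877724/5 ≈ 1.7554e+5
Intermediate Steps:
F = -3
m(Q, k) = -1/(3*Q) (m(Q, k) = 1/(-3*Q) = -1/(3*Q))
J = 456 (J = -228*(-2) = -19*(-24) = 456)
(385 + m(10, 19))*J = (385 - 1/3/10)*456 = (385 - 1/3*1/10)*456 = (385 - 1/30)*456 = (11549/30)*456 = 877724/5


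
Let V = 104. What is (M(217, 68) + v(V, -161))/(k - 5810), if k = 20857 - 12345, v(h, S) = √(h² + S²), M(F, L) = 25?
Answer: 25/2702 + √36737/2702 ≈ 0.080188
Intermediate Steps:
v(h, S) = √(S² + h²)
k = 8512
(M(217, 68) + v(V, -161))/(k - 5810) = (25 + √((-161)² + 104²))/(8512 - 5810) = (25 + √(25921 + 10816))/2702 = (25 + √36737)*(1/2702) = 25/2702 + √36737/2702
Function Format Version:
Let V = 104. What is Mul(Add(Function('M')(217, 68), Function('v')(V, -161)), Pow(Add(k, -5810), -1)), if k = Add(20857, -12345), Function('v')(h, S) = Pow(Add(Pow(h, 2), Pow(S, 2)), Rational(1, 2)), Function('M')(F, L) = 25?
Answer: Add(Rational(25, 2702), Mul(Rational(1, 2702), Pow(36737, Rational(1, 2)))) ≈ 0.080188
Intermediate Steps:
Function('v')(h, S) = Pow(Add(Pow(S, 2), Pow(h, 2)), Rational(1, 2))
k = 8512
Mul(Add(Function('M')(217, 68), Function('v')(V, -161)), Pow(Add(k, -5810), -1)) = Mul(Add(25, Pow(Add(Pow(-161, 2), Pow(104, 2)), Rational(1, 2))), Pow(Add(8512, -5810), -1)) = Mul(Add(25, Pow(Add(25921, 10816), Rational(1, 2))), Pow(2702, -1)) = Mul(Add(25, Pow(36737, Rational(1, 2))), Rational(1, 2702)) = Add(Rational(25, 2702), Mul(Rational(1, 2702), Pow(36737, Rational(1, 2))))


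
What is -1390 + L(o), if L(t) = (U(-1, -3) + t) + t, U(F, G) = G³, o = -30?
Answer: -1477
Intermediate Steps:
L(t) = -27 + 2*t (L(t) = ((-3)³ + t) + t = (-27 + t) + t = -27 + 2*t)
-1390 + L(o) = -1390 + (-27 + 2*(-30)) = -1390 + (-27 - 60) = -1390 - 87 = -1477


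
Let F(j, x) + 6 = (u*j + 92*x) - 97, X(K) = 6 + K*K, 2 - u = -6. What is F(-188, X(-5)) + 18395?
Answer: 19640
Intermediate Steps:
u = 8 (u = 2 - 1*(-6) = 2 + 6 = 8)
X(K) = 6 + K²
F(j, x) = -103 + 8*j + 92*x (F(j, x) = -6 + ((8*j + 92*x) - 97) = -6 + (-97 + 8*j + 92*x) = -103 + 8*j + 92*x)
F(-188, X(-5)) + 18395 = (-103 + 8*(-188) + 92*(6 + (-5)²)) + 18395 = (-103 - 1504 + 92*(6 + 25)) + 18395 = (-103 - 1504 + 92*31) + 18395 = (-103 - 1504 + 2852) + 18395 = 1245 + 18395 = 19640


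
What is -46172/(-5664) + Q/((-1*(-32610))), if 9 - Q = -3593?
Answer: 63586277/7695960 ≈ 8.2623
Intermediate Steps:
Q = 3602 (Q = 9 - 1*(-3593) = 9 + 3593 = 3602)
-46172/(-5664) + Q/((-1*(-32610))) = -46172/(-5664) + 3602/((-1*(-32610))) = -46172*(-1/5664) + 3602/32610 = 11543/1416 + 3602*(1/32610) = 11543/1416 + 1801/16305 = 63586277/7695960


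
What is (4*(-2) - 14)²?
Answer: 484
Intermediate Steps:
(4*(-2) - 14)² = (-8 - 14)² = (-22)² = 484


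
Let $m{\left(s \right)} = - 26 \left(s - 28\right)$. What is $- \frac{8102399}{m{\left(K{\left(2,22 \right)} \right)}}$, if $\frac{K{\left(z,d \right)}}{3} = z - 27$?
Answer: $- \frac{8102399}{2678} \approx -3025.5$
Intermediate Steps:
$K{\left(z,d \right)} = -81 + 3 z$ ($K{\left(z,d \right)} = 3 \left(z - 27\right) = 3 \left(-27 + z\right) = -81 + 3 z$)
$m{\left(s \right)} = 728 - 26 s$ ($m{\left(s \right)} = - 26 \left(-28 + s\right) = 728 - 26 s$)
$- \frac{8102399}{m{\left(K{\left(2,22 \right)} \right)}} = - \frac{8102399}{728 - 26 \left(-81 + 3 \cdot 2\right)} = - \frac{8102399}{728 - 26 \left(-81 + 6\right)} = - \frac{8102399}{728 - -1950} = - \frac{8102399}{728 + 1950} = - \frac{8102399}{2678}$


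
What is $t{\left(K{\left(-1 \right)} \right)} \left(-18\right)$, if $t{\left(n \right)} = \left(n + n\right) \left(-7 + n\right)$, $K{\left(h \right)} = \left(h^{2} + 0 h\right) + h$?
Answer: $0$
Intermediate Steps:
$K{\left(h \right)} = h + h^{2}$ ($K{\left(h \right)} = \left(h^{2} + 0\right) + h = h^{2} + h = h + h^{2}$)
$t{\left(n \right)} = 2 n \left(-7 + n\right)$
$t{\left(K{\left(-1 \right)} \right)} \left(-18\right) = 2 \left(- (1 - 1)\right) \left(-7 - \left(1 - 1\right)\right) \left(-18\right) = 2 \left(\left(-1\right) 0\right) \left(-7 - 0\right) \left(-18\right) = 2 \cdot 0 \left(-7 + 0\right) \left(-18\right) = 2 \cdot 0 \left(-7\right) \left(-18\right) = 0 \left(-18\right) = 0$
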